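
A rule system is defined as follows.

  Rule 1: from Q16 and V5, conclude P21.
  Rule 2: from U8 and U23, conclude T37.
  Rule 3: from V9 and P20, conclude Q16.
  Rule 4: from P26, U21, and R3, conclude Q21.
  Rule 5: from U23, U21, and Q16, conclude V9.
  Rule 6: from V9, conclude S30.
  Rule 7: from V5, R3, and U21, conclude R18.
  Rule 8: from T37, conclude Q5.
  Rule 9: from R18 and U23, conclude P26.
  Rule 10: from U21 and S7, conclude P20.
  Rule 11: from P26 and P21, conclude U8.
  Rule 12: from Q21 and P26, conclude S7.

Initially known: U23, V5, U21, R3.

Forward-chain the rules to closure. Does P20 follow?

Yes

V5, R3, and U21 hold, so R18 follows (Rule 7).
From R18 and U23, Rule 9 gives P26.
P26, U21, and R3 hold, so Q21 follows (Rule 4).
From Q21 and P26, Rule 12 gives S7.
U21 and S7 hold, so P20 follows (Rule 10).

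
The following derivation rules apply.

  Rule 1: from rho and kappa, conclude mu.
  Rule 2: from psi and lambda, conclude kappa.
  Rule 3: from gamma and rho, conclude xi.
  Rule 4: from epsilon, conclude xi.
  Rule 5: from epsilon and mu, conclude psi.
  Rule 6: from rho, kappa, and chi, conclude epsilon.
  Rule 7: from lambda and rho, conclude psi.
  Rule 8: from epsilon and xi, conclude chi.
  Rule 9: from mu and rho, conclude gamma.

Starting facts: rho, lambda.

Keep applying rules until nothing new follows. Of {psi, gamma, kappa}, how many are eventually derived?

lambda and rho hold, so psi follows (Rule 7).
psi and lambda hold, so kappa follows (Rule 2).
From rho and kappa, Rule 1 gives mu.
mu and rho hold, so gamma follows (Rule 9).
psi: reached.
gamma: reached.
kappa: reached.
All 3 are reached.

3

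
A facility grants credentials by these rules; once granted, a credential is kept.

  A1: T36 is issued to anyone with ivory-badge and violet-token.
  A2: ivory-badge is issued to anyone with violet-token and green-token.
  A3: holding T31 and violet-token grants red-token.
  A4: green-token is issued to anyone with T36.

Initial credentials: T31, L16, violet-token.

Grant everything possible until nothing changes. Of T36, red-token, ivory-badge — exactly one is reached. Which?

red-token

Holding T31 and violet-token grants red-token (A3).
T36 would need ivory-badge and violet-token (A1), but ivory-badge is never granted. ivory-badge would need violet-token and green-token (A2), but green-token is never granted.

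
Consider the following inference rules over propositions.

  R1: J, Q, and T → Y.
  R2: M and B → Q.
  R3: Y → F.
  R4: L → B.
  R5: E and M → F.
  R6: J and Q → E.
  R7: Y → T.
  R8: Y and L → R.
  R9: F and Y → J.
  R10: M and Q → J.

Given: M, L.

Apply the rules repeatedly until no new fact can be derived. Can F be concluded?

Yes

L holds, so B follows (R4).
From M and B, R2 gives Q.
M and Q hold, so J follows (R10).
From J and Q, R6 gives E.
E and M hold, so F follows (R5).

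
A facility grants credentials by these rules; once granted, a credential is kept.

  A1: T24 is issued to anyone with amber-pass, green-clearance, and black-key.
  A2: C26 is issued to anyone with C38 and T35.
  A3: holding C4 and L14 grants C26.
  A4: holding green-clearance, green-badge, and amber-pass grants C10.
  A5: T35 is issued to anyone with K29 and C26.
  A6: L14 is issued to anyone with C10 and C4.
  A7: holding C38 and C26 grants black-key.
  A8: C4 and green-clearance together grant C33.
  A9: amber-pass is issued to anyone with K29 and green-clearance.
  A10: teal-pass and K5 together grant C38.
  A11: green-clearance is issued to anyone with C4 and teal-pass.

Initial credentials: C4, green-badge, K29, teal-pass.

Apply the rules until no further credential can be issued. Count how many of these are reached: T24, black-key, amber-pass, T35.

2

Holding C4 and teal-pass grants green-clearance (A11).
Holding K29 and green-clearance grants amber-pass (A9).
Holding green-clearance, green-badge, and amber-pass grants C10 (A4).
Holding C10 and C4 grants L14 (A6).
Holding C4 and L14 grants C26 (A3).
Holding K29 and C26 grants T35 (A5).
T24 would need amber-pass, green-clearance, and black-key (A1), but black-key is never granted.
black-key would need C38 and C26 (A7), but C38 is never granted.
amber-pass: reached.
T35: reached.
Reached: amber-pass and T35 — 2 of the 4.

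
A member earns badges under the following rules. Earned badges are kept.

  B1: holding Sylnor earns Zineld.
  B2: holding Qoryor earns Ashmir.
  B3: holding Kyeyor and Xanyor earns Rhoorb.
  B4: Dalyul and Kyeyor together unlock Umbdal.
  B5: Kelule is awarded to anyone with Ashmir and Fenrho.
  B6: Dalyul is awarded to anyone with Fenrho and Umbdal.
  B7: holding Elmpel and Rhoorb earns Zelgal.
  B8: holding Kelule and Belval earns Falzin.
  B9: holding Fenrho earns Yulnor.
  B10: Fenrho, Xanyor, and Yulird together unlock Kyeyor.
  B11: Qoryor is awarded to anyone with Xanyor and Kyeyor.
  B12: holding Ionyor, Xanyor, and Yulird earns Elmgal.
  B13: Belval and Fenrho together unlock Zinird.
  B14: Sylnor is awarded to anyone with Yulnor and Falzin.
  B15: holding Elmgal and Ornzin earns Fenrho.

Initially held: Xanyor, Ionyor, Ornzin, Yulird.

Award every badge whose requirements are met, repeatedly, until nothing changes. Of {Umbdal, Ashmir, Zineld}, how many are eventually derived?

With Ionyor, Xanyor, and Yulird, Elmgal is earned (B12).
With Elmgal and Ornzin, Fenrho is earned (B15).
With Fenrho, Xanyor, and Yulird, Kyeyor is earned (B10).
With Xanyor and Kyeyor, Qoryor is earned (B11).
With Qoryor, Ashmir is earned (B2).
Umbdal would need Dalyul and Kyeyor (B4), but Dalyul is never earned.
Ashmir: reached.
Zineld would need Sylnor (B1), but Sylnor is never earned.
Reached: Ashmir — 1 of the 3.

1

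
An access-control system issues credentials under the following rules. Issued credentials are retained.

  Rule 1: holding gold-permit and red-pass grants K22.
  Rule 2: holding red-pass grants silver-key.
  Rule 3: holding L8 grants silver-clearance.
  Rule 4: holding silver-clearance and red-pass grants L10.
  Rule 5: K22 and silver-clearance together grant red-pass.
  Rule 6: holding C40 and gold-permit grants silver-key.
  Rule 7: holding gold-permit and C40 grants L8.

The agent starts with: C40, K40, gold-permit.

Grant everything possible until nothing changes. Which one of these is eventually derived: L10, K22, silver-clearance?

silver-clearance

Holding gold-permit and C40 grants L8 (Rule 7).
Holding L8 grants silver-clearance (Rule 3).
K22 would need gold-permit and red-pass (Rule 1), but red-pass is never granted. L10 would need silver-clearance and red-pass (Rule 4), but red-pass is never granted.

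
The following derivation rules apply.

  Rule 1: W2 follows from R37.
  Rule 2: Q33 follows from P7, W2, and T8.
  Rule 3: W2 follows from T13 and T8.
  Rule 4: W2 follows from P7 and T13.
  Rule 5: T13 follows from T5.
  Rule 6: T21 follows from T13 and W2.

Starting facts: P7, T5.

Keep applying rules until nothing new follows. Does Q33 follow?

Q33 would need P7, W2, and T8 (Rule 2), but T8 is never established.

No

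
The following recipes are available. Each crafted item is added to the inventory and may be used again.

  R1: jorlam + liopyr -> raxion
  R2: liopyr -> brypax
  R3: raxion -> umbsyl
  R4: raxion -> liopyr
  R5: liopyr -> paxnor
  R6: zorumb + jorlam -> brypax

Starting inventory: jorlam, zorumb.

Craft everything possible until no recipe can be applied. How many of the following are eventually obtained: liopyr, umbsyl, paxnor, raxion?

liopyr would need raxion (R4), but raxion is never obtained.
umbsyl would need raxion (R3), but raxion is never obtained.
paxnor would need liopyr (R5), but liopyr is never obtained.
raxion would need jorlam and liopyr (R1), but liopyr is never obtained.
None of the 4 are reached.

0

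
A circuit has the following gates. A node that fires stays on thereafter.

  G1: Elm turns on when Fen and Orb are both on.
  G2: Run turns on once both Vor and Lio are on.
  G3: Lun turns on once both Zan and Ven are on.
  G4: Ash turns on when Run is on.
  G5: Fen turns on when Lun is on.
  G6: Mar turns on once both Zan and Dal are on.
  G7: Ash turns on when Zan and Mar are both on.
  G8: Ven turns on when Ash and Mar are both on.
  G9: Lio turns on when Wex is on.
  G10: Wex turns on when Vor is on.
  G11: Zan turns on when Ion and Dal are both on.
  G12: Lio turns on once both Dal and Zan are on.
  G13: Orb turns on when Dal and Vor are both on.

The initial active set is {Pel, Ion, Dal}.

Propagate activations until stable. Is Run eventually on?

Run would need Vor and Lio (G2), but Vor never turns on.

No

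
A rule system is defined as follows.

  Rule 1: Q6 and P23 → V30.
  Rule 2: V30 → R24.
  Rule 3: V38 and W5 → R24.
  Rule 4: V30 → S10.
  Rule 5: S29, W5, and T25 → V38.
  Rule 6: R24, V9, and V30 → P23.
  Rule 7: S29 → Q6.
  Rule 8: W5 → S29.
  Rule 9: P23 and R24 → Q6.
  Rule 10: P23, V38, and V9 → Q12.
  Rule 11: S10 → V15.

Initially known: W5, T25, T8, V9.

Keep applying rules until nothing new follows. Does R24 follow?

Yes

From W5, Rule 8 gives S29.
S29, W5, and T25 hold, so V38 follows (Rule 5).
V38 and W5 hold, so R24 follows (Rule 3).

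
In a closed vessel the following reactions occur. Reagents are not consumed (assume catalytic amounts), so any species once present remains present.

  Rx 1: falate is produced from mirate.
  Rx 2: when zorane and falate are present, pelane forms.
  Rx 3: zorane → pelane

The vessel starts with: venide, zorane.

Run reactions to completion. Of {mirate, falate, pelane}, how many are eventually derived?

zorane present → pelane forms (Rx 3).
No rule produces mirate, and it is not given.
falate would need mirate (Rx 1), but mirate never forms.
pelane: reached.
Reached: pelane — 1 of the 3.

1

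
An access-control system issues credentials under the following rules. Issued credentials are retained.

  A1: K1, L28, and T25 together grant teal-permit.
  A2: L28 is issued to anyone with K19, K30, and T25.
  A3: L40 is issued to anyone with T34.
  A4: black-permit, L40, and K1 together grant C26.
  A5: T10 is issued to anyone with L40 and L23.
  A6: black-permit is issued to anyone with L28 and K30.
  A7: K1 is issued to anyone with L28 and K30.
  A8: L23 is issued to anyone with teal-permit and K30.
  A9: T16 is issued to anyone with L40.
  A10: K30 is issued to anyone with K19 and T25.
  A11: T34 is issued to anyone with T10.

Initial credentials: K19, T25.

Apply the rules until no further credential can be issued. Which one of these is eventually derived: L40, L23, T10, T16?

Holding K19 and T25 grants K30 (A10).
Holding K19, K30, and T25 grants L28 (A2).
Holding L28 and K30 grants K1 (A7).
Holding K1, L28, and T25 grants teal-permit (A1).
Holding teal-permit and K30 grants L23 (A8).
T10 would need L40 and L23 (A5), but L40 is never granted. L40 would need T34 (A3), but T34 is never granted. T16 would need L40 (A9), but L40 is never granted.

L23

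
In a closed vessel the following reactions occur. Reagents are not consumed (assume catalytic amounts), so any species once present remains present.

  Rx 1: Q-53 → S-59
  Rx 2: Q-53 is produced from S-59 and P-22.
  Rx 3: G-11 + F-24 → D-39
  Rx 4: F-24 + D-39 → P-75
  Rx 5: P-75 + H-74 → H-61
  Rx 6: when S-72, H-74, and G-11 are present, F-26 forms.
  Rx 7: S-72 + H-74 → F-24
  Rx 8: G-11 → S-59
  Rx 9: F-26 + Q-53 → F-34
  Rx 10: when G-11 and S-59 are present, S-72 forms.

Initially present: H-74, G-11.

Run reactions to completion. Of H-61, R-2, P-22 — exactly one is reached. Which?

H-61

G-11 present → S-59 forms (Rx 8).
G-11 and S-59 present → S-72 forms (Rx 10).
S-72 and H-74 present → F-24 forms (Rx 7).
G-11 and F-24 present → D-39 forms (Rx 3).
F-24 and D-39 present → P-75 forms (Rx 4).
P-75 and H-74 present → H-61 forms (Rx 5).
No rule produces R-2, and it is not given. No rule produces P-22, and it is not given.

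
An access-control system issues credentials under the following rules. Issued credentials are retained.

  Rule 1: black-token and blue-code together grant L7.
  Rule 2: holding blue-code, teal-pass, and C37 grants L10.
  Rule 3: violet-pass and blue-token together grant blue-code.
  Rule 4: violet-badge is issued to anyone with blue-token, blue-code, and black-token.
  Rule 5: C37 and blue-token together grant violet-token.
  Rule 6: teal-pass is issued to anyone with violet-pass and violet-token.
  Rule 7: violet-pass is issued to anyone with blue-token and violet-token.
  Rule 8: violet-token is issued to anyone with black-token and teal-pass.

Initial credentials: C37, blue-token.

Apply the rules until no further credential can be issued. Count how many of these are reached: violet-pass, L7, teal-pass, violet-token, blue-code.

4

Holding C37 and blue-token grants violet-token (Rule 5).
Holding blue-token and violet-token grants violet-pass (Rule 7).
Holding violet-pass and violet-token grants teal-pass (Rule 6).
Holding violet-pass and blue-token grants blue-code (Rule 3).
violet-pass: reached.
L7 would need black-token and blue-code (Rule 1), but black-token is never granted.
teal-pass: reached.
violet-token: reached.
blue-code: reached.
Reached: violet-pass, teal-pass, violet-token, and blue-code — 4 of the 5.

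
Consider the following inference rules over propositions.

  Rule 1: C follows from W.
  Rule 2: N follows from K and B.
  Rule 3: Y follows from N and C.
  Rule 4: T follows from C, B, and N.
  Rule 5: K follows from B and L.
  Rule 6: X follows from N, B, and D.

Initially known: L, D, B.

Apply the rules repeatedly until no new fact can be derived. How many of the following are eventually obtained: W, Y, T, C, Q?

No rule produces W, and it is not given.
Y would need N and C (Rule 3), but C is never established.
T would need C, B, and N (Rule 4), but C is never established.
C would need W (Rule 1), but W is never established.
No rule produces Q, and it is not given.
None of the 5 are reached.

0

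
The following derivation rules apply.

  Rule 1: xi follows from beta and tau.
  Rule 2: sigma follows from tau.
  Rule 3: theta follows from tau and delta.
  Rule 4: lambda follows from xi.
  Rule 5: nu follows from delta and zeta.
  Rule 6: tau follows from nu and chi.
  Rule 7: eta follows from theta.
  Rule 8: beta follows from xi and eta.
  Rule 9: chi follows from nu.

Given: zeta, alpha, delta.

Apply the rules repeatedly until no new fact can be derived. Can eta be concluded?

delta and zeta hold, so nu follows (Rule 5).
nu holds, so chi follows (Rule 9).
From nu and chi, Rule 6 gives tau.
tau and delta hold, so theta follows (Rule 3).
From theta, Rule 7 gives eta.

Yes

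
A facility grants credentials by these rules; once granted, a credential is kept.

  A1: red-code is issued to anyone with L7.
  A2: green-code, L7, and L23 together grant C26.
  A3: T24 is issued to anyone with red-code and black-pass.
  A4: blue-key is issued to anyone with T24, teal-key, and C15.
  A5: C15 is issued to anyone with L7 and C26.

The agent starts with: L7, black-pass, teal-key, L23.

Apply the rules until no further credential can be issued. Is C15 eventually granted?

C15 would need L7 and C26 (A5), but C26 is never granted.

No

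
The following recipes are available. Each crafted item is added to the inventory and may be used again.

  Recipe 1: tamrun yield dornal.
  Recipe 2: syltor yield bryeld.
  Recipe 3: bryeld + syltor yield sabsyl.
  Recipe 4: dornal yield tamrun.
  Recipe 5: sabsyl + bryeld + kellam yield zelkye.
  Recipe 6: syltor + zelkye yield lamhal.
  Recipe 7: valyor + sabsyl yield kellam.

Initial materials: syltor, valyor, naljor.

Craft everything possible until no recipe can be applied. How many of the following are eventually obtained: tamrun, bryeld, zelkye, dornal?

syltor → bryeld (Recipe 2).
Using Recipe 3, bryeld and syltor make sabsyl.
Using Recipe 7, valyor and sabsyl make kellam.
Using Recipe 5, sabsyl, bryeld, and kellam make zelkye.
tamrun would need dornal (Recipe 4), but dornal is never obtained.
bryeld: reached.
zelkye: reached.
dornal would need tamrun (Recipe 1), but tamrun is never obtained.
Reached: bryeld and zelkye — 2 of the 4.

2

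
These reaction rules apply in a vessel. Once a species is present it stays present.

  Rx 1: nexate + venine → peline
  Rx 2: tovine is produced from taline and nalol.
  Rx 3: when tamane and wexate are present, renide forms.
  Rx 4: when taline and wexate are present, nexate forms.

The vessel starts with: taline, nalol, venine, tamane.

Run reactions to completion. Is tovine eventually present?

taline and nalol present → tovine forms (Rx 2).

Yes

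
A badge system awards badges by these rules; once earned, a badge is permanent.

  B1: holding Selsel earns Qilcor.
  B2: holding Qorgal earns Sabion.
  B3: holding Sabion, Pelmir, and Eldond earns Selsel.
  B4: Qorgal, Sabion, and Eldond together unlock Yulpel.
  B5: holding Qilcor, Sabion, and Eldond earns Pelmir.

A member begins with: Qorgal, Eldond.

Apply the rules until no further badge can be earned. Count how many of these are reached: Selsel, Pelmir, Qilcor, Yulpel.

1

With Qorgal, Sabion is earned (B2).
With Qorgal, Sabion, and Eldond, Yulpel is earned (B4).
Selsel would need Sabion, Pelmir, and Eldond (B3), but Pelmir is never earned.
Pelmir would need Qilcor, Sabion, and Eldond (B5), but Qilcor is never earned.
Qilcor would need Selsel (B1), but Selsel is never earned.
Yulpel: reached.
Reached: Yulpel — 1 of the 4.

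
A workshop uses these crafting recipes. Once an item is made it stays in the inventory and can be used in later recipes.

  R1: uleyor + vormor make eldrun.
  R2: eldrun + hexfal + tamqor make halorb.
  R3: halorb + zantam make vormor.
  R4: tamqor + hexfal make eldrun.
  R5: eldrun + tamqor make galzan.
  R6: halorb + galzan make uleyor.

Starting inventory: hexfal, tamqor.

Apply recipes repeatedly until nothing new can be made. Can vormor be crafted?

No

vormor would need halorb and zantam (R3), but zantam is never obtained.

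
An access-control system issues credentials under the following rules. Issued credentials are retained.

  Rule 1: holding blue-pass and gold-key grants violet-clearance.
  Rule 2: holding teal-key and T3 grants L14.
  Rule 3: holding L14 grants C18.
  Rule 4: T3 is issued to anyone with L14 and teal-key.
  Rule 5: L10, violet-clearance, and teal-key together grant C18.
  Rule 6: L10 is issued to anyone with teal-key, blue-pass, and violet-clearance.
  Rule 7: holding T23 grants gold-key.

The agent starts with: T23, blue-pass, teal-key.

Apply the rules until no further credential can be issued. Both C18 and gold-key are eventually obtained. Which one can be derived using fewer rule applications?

gold-key: Holding T23 grants gold-key (Rule 7). [1 rule application]
C18: Holding T23 grants gold-key (Rule 7). Holding blue-pass and gold-key grants violet-clearance (Rule 1). Holding teal-key, blue-pass, and violet-clearance grants L10 (Rule 6). Holding L10, violet-clearance, and teal-key grants C18 (Rule 5). [4 rule applications]
gold-key needs fewer.

gold-key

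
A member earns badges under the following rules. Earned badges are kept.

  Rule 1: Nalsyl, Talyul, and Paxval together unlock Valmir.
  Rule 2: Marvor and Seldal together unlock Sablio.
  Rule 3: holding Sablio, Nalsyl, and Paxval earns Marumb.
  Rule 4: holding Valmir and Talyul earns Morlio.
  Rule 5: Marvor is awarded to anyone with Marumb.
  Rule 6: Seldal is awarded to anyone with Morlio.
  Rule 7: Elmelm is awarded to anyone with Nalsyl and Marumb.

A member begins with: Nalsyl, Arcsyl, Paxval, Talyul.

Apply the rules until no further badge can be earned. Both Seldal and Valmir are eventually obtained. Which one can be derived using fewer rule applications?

Valmir: With Nalsyl, Talyul, and Paxval, Valmir is earned (Rule 1). [1 rule application]
Seldal: With Nalsyl, Talyul, and Paxval, Valmir is earned (Rule 1). With Valmir and Talyul, Morlio is earned (Rule 4). With Morlio, Seldal is earned (Rule 6). [3 rule applications]
Valmir needs fewer.

Valmir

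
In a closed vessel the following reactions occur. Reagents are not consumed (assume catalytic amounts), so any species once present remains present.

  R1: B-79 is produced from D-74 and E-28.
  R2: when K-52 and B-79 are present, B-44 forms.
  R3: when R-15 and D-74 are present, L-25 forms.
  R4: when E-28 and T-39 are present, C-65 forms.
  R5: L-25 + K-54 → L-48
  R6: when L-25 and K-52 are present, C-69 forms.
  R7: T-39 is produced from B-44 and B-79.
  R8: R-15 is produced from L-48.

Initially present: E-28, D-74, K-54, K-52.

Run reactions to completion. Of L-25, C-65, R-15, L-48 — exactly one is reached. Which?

C-65

D-74 and E-28 present → B-79 forms (R1).
K-52 and B-79 present → B-44 forms (R2).
B-44 and B-79 present → T-39 forms (R7).
E-28 and T-39 present → C-65 forms (R4).
L-25 would need R-15 and D-74 (R3), but R-15 never forms. R-15 would need L-48 (R8), but L-48 never forms. L-48 would need L-25 and K-54 (R5), but L-25 never forms.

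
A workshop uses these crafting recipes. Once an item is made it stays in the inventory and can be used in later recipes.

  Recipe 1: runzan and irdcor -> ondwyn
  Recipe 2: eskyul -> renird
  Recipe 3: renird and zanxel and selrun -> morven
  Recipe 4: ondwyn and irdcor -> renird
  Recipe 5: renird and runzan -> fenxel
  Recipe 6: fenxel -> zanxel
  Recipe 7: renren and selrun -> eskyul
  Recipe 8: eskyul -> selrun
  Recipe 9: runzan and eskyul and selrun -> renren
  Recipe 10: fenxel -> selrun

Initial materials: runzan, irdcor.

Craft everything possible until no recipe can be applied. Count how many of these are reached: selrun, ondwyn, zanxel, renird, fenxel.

runzan and irdcor -> ondwyn (Recipe 1).
ondwyn and irdcor -> renird (Recipe 4).
renird and runzan -> fenxel (Recipe 5).
Using Recipe 10, fenxel makes selrun.
fenxel -> zanxel (Recipe 6).
selrun: reached.
ondwyn: reached.
zanxel: reached.
renird: reached.
fenxel: reached.
All 5 are reached.

5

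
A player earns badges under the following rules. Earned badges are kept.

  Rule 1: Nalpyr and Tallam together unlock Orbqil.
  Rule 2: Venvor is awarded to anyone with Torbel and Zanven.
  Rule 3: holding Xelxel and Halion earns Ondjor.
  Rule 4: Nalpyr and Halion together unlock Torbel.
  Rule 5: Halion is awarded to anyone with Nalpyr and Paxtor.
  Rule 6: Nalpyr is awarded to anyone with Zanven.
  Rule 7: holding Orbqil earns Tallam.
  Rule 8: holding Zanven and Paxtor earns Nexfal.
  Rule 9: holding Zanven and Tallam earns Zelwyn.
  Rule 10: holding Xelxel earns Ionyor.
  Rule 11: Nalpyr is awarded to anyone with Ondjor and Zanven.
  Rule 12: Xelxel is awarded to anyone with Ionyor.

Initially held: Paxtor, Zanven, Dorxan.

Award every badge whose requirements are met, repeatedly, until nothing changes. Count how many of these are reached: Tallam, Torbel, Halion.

2

With Zanven, Nalpyr is earned (Rule 6).
With Nalpyr and Paxtor, Halion is earned (Rule 5).
With Nalpyr and Halion, Torbel is earned (Rule 4).
Tallam would need Orbqil (Rule 7), but Orbqil is never earned.
Torbel: reached.
Halion: reached.
Reached: Torbel and Halion — 2 of the 3.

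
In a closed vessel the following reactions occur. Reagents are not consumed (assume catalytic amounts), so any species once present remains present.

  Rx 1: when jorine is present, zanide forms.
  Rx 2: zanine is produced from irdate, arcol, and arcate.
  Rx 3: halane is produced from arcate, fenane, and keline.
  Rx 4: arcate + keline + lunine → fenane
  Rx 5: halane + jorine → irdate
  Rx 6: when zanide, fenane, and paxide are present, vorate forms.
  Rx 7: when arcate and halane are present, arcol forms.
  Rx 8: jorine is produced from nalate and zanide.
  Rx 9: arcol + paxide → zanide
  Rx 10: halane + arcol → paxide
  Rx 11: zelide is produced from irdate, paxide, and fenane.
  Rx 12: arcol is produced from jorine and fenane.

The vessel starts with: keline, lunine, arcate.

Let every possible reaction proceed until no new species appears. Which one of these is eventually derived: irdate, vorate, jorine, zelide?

vorate

arcate, keline, and lunine present → fenane forms (Rx 4).
arcate, fenane, and keline present → halane forms (Rx 3).
arcate and halane present → arcol forms (Rx 7).
halane and arcol present → paxide forms (Rx 10).
arcol and paxide present → zanide forms (Rx 9).
zanide, fenane, and paxide present → vorate forms (Rx 6).
irdate would need halane and jorine (Rx 5), but jorine never forms. zelide would need irdate, paxide, and fenane (Rx 11), but irdate never forms. jorine would need nalate and zanide (Rx 8), but nalate never forms.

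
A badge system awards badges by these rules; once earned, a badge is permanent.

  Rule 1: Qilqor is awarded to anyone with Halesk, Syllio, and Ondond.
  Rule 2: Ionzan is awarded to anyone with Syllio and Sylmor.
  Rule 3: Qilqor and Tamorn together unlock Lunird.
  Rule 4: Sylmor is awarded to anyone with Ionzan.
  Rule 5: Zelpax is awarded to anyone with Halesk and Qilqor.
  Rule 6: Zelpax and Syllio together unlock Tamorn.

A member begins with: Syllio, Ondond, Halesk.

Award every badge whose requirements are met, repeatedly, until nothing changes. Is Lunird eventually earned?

With Halesk, Syllio, and Ondond, Qilqor is earned (Rule 1).
With Halesk and Qilqor, Zelpax is earned (Rule 5).
With Zelpax and Syllio, Tamorn is earned (Rule 6).
With Qilqor and Tamorn, Lunird is earned (Rule 3).

Yes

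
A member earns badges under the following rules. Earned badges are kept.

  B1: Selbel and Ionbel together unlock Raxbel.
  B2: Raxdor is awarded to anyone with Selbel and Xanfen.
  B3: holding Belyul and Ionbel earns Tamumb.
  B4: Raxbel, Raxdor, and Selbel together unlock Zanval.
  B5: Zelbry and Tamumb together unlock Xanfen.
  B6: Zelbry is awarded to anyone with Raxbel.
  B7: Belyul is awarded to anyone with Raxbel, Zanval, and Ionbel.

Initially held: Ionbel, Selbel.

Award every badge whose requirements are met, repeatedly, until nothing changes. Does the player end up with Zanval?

Zanval would need Raxbel, Raxdor, and Selbel (B4), but Raxdor is never earned.

No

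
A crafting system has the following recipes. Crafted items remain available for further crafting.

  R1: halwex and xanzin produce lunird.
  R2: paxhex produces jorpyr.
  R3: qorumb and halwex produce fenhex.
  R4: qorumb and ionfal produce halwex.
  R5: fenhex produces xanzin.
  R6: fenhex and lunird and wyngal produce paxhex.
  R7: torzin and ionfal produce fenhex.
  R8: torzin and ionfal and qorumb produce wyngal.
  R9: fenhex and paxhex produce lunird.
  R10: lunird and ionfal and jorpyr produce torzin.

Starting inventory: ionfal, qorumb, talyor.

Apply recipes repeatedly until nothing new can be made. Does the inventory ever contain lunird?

Yes

Using R4, qorumb and ionfal make halwex.
qorumb and halwex → fenhex (R3).
fenhex → xanzin (R5).
Using R1, halwex and xanzin make lunird.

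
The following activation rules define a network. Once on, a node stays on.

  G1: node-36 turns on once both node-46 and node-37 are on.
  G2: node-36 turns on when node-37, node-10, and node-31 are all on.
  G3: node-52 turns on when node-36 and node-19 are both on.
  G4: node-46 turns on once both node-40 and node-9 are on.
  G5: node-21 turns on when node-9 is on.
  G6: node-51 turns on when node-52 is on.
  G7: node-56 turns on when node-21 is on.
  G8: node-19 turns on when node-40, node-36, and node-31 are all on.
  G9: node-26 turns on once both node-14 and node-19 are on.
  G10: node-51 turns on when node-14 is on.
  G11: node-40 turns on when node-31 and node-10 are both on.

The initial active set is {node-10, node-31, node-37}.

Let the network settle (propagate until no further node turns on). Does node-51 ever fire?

node-31 and node-10 are on, so node-40 turns on (G11).
node-37, node-10, and node-31 are on, so node-36 turns on (G2).
node-40, node-36, and node-31 are on, so node-19 turns on (G8).
G3: node-36 and node-19 on → node-52 on.
G6: node-52 on → node-51 on.

Yes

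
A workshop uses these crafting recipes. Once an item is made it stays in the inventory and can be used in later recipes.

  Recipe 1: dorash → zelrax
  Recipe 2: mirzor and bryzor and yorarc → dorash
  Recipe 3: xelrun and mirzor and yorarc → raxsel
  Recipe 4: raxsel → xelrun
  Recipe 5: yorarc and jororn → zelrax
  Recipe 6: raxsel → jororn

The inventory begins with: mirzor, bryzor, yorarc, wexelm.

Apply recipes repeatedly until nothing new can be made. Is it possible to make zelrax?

Yes

Using Recipe 2, mirzor, bryzor, and yorarc make dorash.
dorash → zelrax (Recipe 1).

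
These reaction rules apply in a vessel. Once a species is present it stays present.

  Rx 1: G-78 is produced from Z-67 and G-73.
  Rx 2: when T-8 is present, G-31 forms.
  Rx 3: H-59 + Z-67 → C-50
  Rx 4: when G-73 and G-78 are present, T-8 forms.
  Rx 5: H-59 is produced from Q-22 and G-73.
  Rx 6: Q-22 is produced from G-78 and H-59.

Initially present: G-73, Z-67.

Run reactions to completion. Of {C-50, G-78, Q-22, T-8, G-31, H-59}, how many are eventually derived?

Z-67 and G-73 present → G-78 forms (Rx 1).
G-73 and G-78 present → T-8 forms (Rx 4).
T-8 present → G-31 forms (Rx 2).
C-50 would need H-59 and Z-67 (Rx 3), but H-59 never forms.
G-78: reached.
Q-22 would need G-78 and H-59 (Rx 6), but H-59 never forms.
T-8: reached.
G-31: reached.
H-59 would need Q-22 and G-73 (Rx 5), but Q-22 never forms.
Reached: G-78, T-8, and G-31 — 3 of the 6.

3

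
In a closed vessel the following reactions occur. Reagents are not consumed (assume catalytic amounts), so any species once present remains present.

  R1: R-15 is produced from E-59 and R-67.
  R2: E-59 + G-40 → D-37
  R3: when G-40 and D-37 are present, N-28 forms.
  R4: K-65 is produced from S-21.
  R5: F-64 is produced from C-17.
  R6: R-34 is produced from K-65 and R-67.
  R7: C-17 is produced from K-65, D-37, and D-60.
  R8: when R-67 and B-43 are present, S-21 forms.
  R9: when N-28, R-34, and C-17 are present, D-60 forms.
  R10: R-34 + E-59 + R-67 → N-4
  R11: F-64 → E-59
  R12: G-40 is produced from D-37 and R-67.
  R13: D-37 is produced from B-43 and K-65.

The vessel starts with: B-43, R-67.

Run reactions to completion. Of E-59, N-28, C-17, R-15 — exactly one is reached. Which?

N-28

R-67 and B-43 present → S-21 forms (R8).
S-21 present → K-65 forms (R4).
B-43 and K-65 present → D-37 forms (R13).
D-37 and R-67 present → G-40 forms (R12).
G-40 and D-37 present → N-28 forms (R3).
C-17 would need K-65, D-37, and D-60 (R7), but D-60 never forms. R-15 would need E-59 and R-67 (R1), but E-59 never forms. E-59 would need F-64 (R11), but F-64 never forms.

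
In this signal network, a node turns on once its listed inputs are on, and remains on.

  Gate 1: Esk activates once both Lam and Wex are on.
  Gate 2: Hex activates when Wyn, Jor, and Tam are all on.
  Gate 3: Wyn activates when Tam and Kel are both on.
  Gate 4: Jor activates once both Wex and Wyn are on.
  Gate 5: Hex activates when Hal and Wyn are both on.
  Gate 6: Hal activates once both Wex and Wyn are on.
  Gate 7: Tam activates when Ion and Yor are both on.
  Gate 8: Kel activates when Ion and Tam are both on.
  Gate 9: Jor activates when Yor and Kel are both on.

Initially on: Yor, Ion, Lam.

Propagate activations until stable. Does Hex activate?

Gate 7: Ion and Yor on → Tam on.
Gate 8: Ion and Tam on → Kel on.
Tam and Kel are on, so Wyn activates (Gate 3).
Yor and Kel are on, so Jor activates (Gate 9).
Wyn, Jor, and Tam are on, so Hex activates (Gate 2).

Yes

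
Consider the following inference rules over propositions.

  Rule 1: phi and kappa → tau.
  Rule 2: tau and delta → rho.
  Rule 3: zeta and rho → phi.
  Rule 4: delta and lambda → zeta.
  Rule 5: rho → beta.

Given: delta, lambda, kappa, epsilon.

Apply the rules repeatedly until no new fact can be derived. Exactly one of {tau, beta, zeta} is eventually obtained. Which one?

From delta and lambda, Rule 4 gives zeta.
tau would need phi and kappa (Rule 1), but phi is never established. beta would need rho (Rule 5), but rho is never established.

zeta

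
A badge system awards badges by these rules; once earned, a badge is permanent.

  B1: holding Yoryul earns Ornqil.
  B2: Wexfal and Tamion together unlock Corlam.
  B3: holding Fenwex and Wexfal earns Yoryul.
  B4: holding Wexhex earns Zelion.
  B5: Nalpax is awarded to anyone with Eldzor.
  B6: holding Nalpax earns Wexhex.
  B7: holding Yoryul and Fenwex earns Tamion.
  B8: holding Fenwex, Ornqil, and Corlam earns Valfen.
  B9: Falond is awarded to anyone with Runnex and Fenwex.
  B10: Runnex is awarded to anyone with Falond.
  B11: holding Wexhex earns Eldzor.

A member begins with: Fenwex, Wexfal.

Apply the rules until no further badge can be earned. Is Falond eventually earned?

Falond would need Runnex and Fenwex (B9), but Runnex is never earned.

No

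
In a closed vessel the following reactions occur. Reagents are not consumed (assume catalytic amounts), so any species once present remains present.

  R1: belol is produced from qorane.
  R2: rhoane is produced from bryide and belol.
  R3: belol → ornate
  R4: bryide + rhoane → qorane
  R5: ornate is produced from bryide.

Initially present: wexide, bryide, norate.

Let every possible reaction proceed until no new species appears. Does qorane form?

qorane would need bryide and rhoane (R4), but rhoane never forms.

No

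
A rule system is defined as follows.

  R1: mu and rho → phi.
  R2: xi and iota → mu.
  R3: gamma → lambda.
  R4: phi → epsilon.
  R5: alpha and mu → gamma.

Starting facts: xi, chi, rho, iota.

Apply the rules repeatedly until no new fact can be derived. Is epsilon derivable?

From xi and iota, R2 gives mu.
mu and rho hold, so phi follows (R1).
phi holds, so epsilon follows (R4).

Yes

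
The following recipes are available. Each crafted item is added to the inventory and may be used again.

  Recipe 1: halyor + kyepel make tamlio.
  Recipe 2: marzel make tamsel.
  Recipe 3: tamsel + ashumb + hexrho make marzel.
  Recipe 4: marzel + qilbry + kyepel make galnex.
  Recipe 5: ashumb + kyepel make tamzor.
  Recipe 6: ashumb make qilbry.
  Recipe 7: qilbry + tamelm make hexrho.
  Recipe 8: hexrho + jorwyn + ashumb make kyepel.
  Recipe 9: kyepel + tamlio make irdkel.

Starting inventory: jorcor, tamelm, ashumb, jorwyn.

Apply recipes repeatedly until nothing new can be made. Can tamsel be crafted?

No

tamsel would need marzel (Recipe 2), but marzel is never obtained.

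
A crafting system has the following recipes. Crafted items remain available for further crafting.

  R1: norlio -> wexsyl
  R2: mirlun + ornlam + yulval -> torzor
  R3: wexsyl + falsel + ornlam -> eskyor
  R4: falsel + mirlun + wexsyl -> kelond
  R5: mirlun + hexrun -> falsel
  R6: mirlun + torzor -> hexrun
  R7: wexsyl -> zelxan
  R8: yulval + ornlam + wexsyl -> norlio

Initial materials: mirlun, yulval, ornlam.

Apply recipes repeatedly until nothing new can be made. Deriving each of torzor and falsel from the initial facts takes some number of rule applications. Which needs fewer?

torzor

torzor: mirlun + ornlam + yulval -> torzor (R2). [1 rule application]
falsel: Using R2, mirlun, ornlam, and yulval make torzor. mirlun + torzor -> hexrun (R6). Using R5, mirlun and hexrun make falsel. [3 rule applications]
torzor needs fewer.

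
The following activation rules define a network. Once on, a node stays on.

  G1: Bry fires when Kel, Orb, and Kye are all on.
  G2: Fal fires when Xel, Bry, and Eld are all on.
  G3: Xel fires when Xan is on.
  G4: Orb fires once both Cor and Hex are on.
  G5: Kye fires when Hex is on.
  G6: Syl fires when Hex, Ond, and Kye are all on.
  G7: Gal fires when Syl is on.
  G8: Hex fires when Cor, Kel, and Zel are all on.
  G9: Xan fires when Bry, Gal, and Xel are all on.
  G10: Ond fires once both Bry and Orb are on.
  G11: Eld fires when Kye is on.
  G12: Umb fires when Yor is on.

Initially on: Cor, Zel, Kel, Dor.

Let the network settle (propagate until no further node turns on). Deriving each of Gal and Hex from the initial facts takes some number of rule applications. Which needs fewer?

Hex

Hex: G8: Cor, Kel, and Zel on → Hex on. [1 rule application]
Gal: G8: Cor, Kel, and Zel on → Hex on. G4: Cor and Hex on → Orb on. G5: Hex on → Kye on. G1: Kel, Orb, and Kye on → Bry on. Bry and Orb are on, so Ond fires (G10). Hex, Ond, and Kye are on, so Syl fires (G6). G7: Syl on → Gal on. [7 rule applications]
Hex needs fewer.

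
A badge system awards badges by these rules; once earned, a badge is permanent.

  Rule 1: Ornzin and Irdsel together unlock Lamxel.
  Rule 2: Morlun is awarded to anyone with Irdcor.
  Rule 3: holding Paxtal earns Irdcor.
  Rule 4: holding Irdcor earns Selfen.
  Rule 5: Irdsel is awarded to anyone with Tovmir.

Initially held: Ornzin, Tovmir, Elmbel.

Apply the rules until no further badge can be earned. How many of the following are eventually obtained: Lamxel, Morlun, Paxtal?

1

With Tovmir, Irdsel is earned (Rule 5).
With Ornzin and Irdsel, Lamxel is earned (Rule 1).
Lamxel: reached.
Morlun would need Irdcor (Rule 2), but Irdcor is never earned.
No rule produces Paxtal, and it is not given.
Reached: Lamxel — 1 of the 3.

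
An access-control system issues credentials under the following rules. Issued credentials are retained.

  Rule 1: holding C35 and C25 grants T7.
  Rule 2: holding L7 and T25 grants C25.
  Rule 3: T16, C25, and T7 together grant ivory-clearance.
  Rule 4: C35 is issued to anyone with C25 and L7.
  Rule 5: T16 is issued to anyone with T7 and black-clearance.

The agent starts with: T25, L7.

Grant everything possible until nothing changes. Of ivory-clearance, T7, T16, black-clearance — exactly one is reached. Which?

T7

Holding L7 and T25 grants C25 (Rule 2).
Holding C25 and L7 grants C35 (Rule 4).
Holding C35 and C25 grants T7 (Rule 1).
No rule produces black-clearance, and it is not given. T16 would need T7 and black-clearance (Rule 5), but black-clearance is never granted. ivory-clearance would need T16, C25, and T7 (Rule 3), but T16 is never granted.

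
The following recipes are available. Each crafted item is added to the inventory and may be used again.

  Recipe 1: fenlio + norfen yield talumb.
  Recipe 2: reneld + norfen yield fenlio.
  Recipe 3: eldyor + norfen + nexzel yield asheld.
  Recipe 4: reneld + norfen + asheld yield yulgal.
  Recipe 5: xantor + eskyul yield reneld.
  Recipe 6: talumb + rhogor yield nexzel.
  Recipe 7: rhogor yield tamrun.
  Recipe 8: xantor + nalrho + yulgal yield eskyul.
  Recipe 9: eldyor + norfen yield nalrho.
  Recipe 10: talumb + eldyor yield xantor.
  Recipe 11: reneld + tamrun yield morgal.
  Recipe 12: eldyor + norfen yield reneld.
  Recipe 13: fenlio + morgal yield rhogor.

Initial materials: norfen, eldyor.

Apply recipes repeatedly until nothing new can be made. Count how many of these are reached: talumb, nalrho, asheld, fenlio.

3

eldyor + norfen → reneld (Recipe 12).
eldyor + norfen → nalrho (Recipe 9).
Using Recipe 2, reneld and norfen make fenlio.
fenlio + norfen → talumb (Recipe 1).
talumb: reached.
nalrho: reached.
asheld would need eldyor, norfen, and nexzel (Recipe 3), but nexzel is never obtained.
fenlio: reached.
Reached: talumb, nalrho, and fenlio — 3 of the 4.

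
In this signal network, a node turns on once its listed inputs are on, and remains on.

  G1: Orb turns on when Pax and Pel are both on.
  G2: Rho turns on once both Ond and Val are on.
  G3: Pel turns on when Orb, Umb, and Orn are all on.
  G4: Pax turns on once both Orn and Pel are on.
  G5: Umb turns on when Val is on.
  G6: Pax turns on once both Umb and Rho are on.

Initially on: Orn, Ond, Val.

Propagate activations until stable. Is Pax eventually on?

G2: Ond and Val on → Rho on.
Val is on, so Umb turns on (G5).
Umb and Rho are on, so Pax turns on (G6).

Yes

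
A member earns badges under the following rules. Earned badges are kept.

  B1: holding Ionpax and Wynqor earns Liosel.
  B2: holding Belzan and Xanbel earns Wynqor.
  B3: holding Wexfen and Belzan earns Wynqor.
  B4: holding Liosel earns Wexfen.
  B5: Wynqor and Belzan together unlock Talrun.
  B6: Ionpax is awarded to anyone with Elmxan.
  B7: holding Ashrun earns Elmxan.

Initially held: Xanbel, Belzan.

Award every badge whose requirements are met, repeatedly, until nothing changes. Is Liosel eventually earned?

Liosel would need Ionpax and Wynqor (B1), but Ionpax is never earned.

No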